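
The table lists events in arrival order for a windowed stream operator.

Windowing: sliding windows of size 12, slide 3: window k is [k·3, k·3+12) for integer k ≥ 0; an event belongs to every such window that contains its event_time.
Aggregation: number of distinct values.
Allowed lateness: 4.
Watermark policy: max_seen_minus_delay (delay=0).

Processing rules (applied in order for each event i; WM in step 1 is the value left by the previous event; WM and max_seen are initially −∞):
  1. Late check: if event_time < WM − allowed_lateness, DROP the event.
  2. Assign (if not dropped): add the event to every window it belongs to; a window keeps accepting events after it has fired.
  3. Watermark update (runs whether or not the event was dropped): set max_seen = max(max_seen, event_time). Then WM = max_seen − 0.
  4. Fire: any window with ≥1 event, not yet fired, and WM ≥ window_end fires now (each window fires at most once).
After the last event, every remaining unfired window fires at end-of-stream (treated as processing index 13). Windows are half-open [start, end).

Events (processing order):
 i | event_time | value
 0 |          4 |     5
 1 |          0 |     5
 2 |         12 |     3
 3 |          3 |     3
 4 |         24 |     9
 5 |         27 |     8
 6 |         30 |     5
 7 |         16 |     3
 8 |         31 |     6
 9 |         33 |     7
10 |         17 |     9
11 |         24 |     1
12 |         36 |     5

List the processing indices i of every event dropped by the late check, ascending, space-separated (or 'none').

i=0 t=4 v=5: → [3,15),[0,12); WM=4
i=1 t=0 v=5: → [0,12); WM=4
i=2 t=12 v=3: → [12,24),[9,21),[6,18),[3,15); WM=12; [0,12) fires=1
i=3 t=3 v=3: DROP (t<12-4); WM=12
i=4 t=24 v=9: → [24,36),[21,33),[18,30),[15,27); WM=24; [3,15) fires=2 [6,18) fires=1 [9,21) fires=1 [12,24) fires=1
i=5 t=27 v=8: → [27,39),[24,36),[21,33),[18,30); WM=27; [15,27) fires=1
i=6 t=30 v=5: → [30,42),[27,39),[24,36),[21,33); WM=30; [18,30) fires=2
i=7 t=16 v=3: DROP (t<30-4); WM=30
i=8 t=31 v=6: → [30,42),[27,39),[24,36),[21,33); WM=31
i=9 t=33 v=7: → [33,45),[30,42),[27,39),[24,36); WM=33; [21,33) fires=4
i=10 t=17 v=9: DROP (t<33-4); WM=33
i=11 t=24 v=1: DROP (t<33-4); WM=33
i=12 t=36 v=5: → [36,48),[33,45),[30,42),[27,39); WM=36; [24,36) fires=5

3 7 10 11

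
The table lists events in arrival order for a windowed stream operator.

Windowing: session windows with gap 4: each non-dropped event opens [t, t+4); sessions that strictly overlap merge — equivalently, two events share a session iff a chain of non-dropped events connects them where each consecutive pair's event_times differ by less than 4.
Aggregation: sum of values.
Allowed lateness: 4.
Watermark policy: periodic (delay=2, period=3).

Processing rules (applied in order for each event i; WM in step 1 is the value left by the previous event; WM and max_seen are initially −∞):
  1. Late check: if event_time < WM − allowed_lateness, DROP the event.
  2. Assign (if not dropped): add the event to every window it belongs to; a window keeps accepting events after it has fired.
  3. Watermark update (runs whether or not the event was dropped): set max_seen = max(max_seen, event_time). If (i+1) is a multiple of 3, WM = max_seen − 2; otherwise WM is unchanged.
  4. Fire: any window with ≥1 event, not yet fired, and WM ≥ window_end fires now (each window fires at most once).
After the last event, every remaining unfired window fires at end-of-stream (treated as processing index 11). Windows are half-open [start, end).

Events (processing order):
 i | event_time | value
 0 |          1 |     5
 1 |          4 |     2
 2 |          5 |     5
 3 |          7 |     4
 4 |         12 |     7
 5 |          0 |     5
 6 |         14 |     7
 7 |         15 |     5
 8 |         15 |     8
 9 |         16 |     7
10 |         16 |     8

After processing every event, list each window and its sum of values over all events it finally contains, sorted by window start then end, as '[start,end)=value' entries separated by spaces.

i=0 t=1 v=5: → [1,5); WM=−∞
i=1 t=4 v=2: → [1,8); WM=−∞
i=2 t=5 v=5: → [1,9); WM=3
i=3 t=7 v=4: → [1,11); WM=3
i=4 t=12 v=7: → [12,16); WM=3
i=5 t=0 v=5: → [0,11); WM=10
i=6 t=14 v=7: → [12,18); WM=10
i=7 t=15 v=5: → [12,19); WM=10
i=8 t=15 v=8: → [12,19); WM=13
i=9 t=16 v=7: → [12,20); WM=13
i=10 t=16 v=8: → [12,20); WM=13

[0,11)=21 [12,20)=42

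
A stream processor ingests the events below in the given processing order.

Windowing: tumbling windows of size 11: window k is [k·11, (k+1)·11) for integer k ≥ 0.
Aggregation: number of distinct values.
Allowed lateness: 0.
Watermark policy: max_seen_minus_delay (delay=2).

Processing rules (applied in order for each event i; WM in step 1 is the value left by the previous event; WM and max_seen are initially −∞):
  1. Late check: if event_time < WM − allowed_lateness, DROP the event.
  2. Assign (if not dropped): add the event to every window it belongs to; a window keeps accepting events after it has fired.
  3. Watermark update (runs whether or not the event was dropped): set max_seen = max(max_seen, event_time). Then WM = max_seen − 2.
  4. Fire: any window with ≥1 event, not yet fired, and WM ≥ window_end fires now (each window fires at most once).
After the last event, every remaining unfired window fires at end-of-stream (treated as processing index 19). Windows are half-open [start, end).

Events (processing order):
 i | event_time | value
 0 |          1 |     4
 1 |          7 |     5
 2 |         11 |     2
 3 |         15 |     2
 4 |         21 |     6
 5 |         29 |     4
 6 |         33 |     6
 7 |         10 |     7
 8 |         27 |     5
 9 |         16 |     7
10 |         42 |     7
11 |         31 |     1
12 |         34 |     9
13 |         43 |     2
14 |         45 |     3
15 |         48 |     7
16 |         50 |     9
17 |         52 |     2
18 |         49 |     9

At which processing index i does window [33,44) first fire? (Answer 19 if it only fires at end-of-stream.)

i=0 t=1 v=4: → [0,11); WM=-1
i=1 t=7 v=5: → [0,11); WM=5
i=2 t=11 v=2: → [11,22); WM=9
i=3 t=15 v=2: → [11,22); WM=13; [0,11) fires=2
i=4 t=21 v=6: → [11,22); WM=19
i=5 t=29 v=4: → [22,33); WM=27; [11,22) fires=2
i=6 t=33 v=6: → [33,44); WM=31
i=7 t=10 v=7: DROP (t<31-0); WM=31
i=8 t=27 v=5: DROP (t<31-0); WM=31
i=9 t=16 v=7: DROP (t<31-0); WM=31
i=10 t=42 v=7: → [33,44); WM=40; [22,33) fires=1
i=11 t=31 v=1: DROP (t<40-0); WM=40
i=12 t=34 v=9: DROP (t<40-0); WM=40
i=13 t=43 v=2: → [33,44); WM=41
i=14 t=45 v=3: → [44,55); WM=43
i=15 t=48 v=7: → [44,55); WM=46; [33,44) fires=3
i=16 t=50 v=9: → [44,55); WM=48
i=17 t=52 v=2: → [44,55); WM=50
i=18 t=49 v=9: DROP (t<50-0); WM=50

15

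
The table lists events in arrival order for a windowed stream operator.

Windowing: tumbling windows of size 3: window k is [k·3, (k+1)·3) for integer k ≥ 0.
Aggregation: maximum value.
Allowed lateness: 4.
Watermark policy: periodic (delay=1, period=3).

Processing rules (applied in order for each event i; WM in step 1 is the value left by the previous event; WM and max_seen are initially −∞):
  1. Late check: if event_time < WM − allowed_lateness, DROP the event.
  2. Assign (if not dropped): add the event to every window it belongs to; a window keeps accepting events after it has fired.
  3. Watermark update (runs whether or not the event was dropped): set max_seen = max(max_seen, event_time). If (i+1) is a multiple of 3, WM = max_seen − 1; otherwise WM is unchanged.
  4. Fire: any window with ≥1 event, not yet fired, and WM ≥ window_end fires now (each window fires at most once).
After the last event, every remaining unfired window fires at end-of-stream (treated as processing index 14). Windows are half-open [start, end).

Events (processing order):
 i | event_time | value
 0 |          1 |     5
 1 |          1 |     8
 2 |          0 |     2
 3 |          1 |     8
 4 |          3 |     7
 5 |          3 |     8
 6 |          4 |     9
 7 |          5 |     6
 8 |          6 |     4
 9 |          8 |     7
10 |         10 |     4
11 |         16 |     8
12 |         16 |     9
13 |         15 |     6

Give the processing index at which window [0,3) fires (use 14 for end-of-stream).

8

i=0 t=1 v=5: → [0,3); WM=−∞
i=1 t=1 v=8: → [0,3); WM=−∞
i=2 t=0 v=2: → [0,3); WM=0
i=3 t=1 v=8: → [0,3); WM=0
i=4 t=3 v=7: → [3,6); WM=0
i=5 t=3 v=8: → [3,6); WM=2
i=6 t=4 v=9: → [3,6); WM=2
i=7 t=5 v=6: → [3,6); WM=2
i=8 t=6 v=4: → [6,9); WM=5; [0,3) fires=8
i=9 t=8 v=7: → [6,9); WM=5
i=10 t=10 v=4: → [9,12); WM=5
i=11 t=16 v=8: → [15,18); WM=15; [3,6) fires=9 [6,9) fires=7 [9,12) fires=4
i=12 t=16 v=9: → [15,18); WM=15
i=13 t=15 v=6: → [15,18); WM=15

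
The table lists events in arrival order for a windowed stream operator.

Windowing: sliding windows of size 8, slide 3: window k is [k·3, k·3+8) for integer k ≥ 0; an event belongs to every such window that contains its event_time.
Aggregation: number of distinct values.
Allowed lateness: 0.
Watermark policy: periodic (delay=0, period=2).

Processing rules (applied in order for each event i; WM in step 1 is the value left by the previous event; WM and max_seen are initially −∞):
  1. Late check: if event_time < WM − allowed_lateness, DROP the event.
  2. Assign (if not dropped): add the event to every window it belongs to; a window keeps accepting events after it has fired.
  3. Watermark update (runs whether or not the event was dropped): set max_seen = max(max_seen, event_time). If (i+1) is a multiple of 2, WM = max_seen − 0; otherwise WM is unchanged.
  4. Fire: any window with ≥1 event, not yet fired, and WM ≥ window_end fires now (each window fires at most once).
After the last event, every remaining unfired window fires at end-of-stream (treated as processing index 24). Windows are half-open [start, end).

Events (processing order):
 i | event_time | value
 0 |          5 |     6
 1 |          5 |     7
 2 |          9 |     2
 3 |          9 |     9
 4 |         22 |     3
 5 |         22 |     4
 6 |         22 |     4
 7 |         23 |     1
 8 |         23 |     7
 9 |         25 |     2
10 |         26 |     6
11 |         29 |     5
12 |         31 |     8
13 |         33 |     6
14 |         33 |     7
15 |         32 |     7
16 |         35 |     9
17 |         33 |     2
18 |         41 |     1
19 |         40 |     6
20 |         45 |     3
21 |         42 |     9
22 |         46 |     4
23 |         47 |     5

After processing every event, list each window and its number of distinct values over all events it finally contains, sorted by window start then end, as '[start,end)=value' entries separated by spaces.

[0,8)=2 [3,11)=4 [6,14)=2 [9,17)=2 [15,23)=2 [18,26)=5 [21,29)=6 [24,32)=4 [27,35)=5 [30,38)=5 [33,41)=4 [36,44)=3 [39,47)=5 [42,50)=4 [45,53)=3

i=0 t=5 v=6: → [3,11),[0,8); WM=−∞
i=1 t=5 v=7: → [3,11),[0,8); WM=5
i=2 t=9 v=2: → [9,17),[6,14),[3,11); WM=5
i=3 t=9 v=9: → [9,17),[6,14),[3,11); WM=9; [0,8) fires=2
i=4 t=22 v=3: → [21,29),[18,26),[15,23); WM=9
i=5 t=22 v=4: → [21,29),[18,26),[15,23); WM=22; [3,11) fires=4 [6,14) fires=2 [9,17) fires=2
i=6 t=22 v=4: → [21,29),[18,26),[15,23); WM=22
i=7 t=23 v=1: → [21,29),[18,26); WM=23; [15,23) fires=2
i=8 t=23 v=7: → [21,29),[18,26); WM=23
i=9 t=25 v=2: → [24,32),[21,29),[18,26); WM=25
i=10 t=26 v=6: → [24,32),[21,29); WM=25
i=11 t=29 v=5: → [27,35),[24,32); WM=29; [18,26) fires=5 [21,29) fires=6
i=12 t=31 v=8: → [30,38),[27,35),[24,32); WM=29
i=13 t=33 v=6: → [33,41),[30,38),[27,35); WM=33; [24,32) fires=4
i=14 t=33 v=7: → [33,41),[30,38),[27,35); WM=33
i=15 t=32 v=7: DROP (t<33-0); WM=33
i=16 t=35 v=9: → [33,41),[30,38); WM=33
i=17 t=33 v=2: → [33,41),[30,38),[27,35); WM=35; [27,35) fires=5
i=18 t=41 v=1: → [39,47),[36,44); WM=35
i=19 t=40 v=6: → [39,47),[36,44),[33,41); WM=41; [30,38) fires=5 [33,41) fires=4
i=20 t=45 v=3: → [45,53),[42,50),[39,47); WM=41
i=21 t=42 v=9: → [42,50),[39,47),[36,44); WM=45; [36,44) fires=3
i=22 t=46 v=4: → [45,53),[42,50),[39,47); WM=45
i=23 t=47 v=5: → [45,53),[42,50); WM=47; [39,47) fires=5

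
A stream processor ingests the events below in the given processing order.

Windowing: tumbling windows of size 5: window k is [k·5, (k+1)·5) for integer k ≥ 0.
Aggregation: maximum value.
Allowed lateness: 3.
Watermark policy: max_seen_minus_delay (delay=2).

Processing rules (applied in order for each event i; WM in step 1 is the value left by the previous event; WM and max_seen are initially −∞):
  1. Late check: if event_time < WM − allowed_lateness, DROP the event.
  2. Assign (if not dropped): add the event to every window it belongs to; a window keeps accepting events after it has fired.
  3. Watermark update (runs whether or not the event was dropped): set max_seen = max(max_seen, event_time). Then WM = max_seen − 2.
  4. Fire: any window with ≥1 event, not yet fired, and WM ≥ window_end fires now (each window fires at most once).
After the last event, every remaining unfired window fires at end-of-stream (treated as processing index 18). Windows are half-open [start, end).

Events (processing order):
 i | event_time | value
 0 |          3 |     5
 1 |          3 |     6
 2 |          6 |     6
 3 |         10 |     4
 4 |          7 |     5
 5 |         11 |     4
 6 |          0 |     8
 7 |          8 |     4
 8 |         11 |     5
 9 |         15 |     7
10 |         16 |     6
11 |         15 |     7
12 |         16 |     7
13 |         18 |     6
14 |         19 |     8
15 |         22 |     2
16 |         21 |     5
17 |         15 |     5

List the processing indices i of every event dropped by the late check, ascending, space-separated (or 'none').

6 17

i=0 t=3 v=5: → [0,5); WM=1
i=1 t=3 v=6: → [0,5); WM=1
i=2 t=6 v=6: → [5,10); WM=4
i=3 t=10 v=4: → [10,15); WM=8; [0,5) fires=6
i=4 t=7 v=5: → [5,10); WM=8
i=5 t=11 v=4: → [10,15); WM=9
i=6 t=0 v=8: DROP (t<9-3); WM=9
i=7 t=8 v=4: → [5,10); WM=9
i=8 t=11 v=5: → [10,15); WM=9
i=9 t=15 v=7: → [15,20); WM=13; [5,10) fires=6
i=10 t=16 v=6: → [15,20); WM=14
i=11 t=15 v=7: → [15,20); WM=14
i=12 t=16 v=7: → [15,20); WM=14
i=13 t=18 v=6: → [15,20); WM=16; [10,15) fires=5
i=14 t=19 v=8: → [15,20); WM=17
i=15 t=22 v=2: → [20,25); WM=20; [15,20) fires=8
i=16 t=21 v=5: → [20,25); WM=20
i=17 t=15 v=5: DROP (t<20-3); WM=20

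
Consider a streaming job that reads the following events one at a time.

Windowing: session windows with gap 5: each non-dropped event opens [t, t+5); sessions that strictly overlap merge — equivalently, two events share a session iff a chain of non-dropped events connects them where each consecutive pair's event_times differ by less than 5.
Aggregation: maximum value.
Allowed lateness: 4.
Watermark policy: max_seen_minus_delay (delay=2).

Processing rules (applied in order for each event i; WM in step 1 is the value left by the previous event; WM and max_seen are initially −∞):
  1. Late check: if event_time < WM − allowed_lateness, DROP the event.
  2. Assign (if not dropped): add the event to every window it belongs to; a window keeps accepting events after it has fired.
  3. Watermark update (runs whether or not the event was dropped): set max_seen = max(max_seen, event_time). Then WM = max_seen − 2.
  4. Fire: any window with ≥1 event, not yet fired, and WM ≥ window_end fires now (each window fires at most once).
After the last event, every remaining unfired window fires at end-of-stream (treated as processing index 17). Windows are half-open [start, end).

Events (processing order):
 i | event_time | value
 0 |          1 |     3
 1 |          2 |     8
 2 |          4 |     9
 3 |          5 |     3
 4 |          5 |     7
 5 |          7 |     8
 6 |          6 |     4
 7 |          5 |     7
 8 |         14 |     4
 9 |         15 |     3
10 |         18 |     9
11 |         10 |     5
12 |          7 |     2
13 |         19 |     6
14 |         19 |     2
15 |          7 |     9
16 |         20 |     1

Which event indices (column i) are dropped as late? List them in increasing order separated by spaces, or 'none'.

i=0 t=1 v=3: → [1,6); WM=-1
i=1 t=2 v=8: → [1,7); WM=0
i=2 t=4 v=9: → [1,9); WM=2
i=3 t=5 v=3: → [1,10); WM=3
i=4 t=5 v=7: → [1,10); WM=3
i=5 t=7 v=8: → [1,12); WM=5
i=6 t=6 v=4: → [1,12); WM=5
i=7 t=5 v=7: → [1,12); WM=5
i=8 t=14 v=4: → [14,19); WM=12
i=9 t=15 v=3: → [14,20); WM=13
i=10 t=18 v=9: → [14,23); WM=16
i=11 t=10 v=5: DROP (t<16-4); WM=16
i=12 t=7 v=2: DROP (t<16-4); WM=16
i=13 t=19 v=6: → [14,24); WM=17
i=14 t=19 v=2: → [14,24); WM=17
i=15 t=7 v=9: DROP (t<17-4); WM=17
i=16 t=20 v=1: → [14,25); WM=18

11 12 15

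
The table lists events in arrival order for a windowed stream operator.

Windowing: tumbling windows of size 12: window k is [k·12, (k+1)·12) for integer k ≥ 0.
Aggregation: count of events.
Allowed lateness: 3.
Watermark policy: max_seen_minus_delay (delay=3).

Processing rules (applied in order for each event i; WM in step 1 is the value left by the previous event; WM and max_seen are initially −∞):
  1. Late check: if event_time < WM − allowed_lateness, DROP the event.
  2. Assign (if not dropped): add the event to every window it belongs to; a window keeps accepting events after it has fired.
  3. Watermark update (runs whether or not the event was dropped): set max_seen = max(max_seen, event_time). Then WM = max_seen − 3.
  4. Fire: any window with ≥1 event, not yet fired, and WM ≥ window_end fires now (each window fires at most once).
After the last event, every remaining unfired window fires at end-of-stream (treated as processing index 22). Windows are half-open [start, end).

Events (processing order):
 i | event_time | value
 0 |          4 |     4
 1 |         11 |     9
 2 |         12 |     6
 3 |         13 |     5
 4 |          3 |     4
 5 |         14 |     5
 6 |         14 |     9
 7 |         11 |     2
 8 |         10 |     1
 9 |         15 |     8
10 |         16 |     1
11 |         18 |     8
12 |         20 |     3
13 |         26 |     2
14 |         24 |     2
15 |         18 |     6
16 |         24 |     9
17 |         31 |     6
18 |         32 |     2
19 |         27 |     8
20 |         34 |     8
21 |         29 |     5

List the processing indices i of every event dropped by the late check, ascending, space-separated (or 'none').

4 15

i=0 t=4 v=4: → [0,12); WM=1
i=1 t=11 v=9: → [0,12); WM=8
i=2 t=12 v=6: → [12,24); WM=9
i=3 t=13 v=5: → [12,24); WM=10
i=4 t=3 v=4: DROP (t<10-3); WM=10
i=5 t=14 v=5: → [12,24); WM=11
i=6 t=14 v=9: → [12,24); WM=11
i=7 t=11 v=2: → [0,12); WM=11
i=8 t=10 v=1: → [0,12); WM=11
i=9 t=15 v=8: → [12,24); WM=12; [0,12) fires=4
i=10 t=16 v=1: → [12,24); WM=13
i=11 t=18 v=8: → [12,24); WM=15
i=12 t=20 v=3: → [12,24); WM=17
i=13 t=26 v=2: → [24,36); WM=23
i=14 t=24 v=2: → [24,36); WM=23
i=15 t=18 v=6: DROP (t<23-3); WM=23
i=16 t=24 v=9: → [24,36); WM=23
i=17 t=31 v=6: → [24,36); WM=28; [12,24) fires=8
i=18 t=32 v=2: → [24,36); WM=29
i=19 t=27 v=8: → [24,36); WM=29
i=20 t=34 v=8: → [24,36); WM=31
i=21 t=29 v=5: → [24,36); WM=31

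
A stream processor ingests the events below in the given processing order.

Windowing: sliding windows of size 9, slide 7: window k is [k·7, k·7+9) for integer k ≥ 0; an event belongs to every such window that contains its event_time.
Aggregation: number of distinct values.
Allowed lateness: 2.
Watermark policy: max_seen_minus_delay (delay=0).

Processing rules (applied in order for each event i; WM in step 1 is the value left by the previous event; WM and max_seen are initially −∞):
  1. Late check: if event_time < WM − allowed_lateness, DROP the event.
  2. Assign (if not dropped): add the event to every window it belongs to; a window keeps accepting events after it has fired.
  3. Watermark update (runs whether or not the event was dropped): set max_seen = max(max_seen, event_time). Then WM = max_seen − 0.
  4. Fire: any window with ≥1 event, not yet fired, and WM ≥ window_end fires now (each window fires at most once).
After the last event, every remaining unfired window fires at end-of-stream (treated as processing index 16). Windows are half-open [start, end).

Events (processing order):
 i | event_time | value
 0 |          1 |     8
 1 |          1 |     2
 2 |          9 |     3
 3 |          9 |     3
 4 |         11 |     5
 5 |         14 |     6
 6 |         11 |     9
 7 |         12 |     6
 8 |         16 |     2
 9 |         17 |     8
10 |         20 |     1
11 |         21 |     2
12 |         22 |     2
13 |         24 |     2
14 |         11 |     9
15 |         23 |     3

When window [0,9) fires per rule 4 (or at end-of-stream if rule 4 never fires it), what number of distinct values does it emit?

2

i=0 t=1 v=8: → [0,9); WM=1
i=1 t=1 v=2: → [0,9); WM=1
i=2 t=9 v=3: → [7,16); WM=9; [0,9) fires=2
i=3 t=9 v=3: → [7,16); WM=9
i=4 t=11 v=5: → [7,16); WM=11
i=5 t=14 v=6: → [14,23),[7,16); WM=14
i=6 t=11 v=9: DROP (t<14-2); WM=14
i=7 t=12 v=6: → [7,16); WM=14
i=8 t=16 v=2: → [14,23); WM=16; [7,16) fires=3
i=9 t=17 v=8: → [14,23); WM=17
i=10 t=20 v=1: → [14,23); WM=20
i=11 t=21 v=2: → [21,30),[14,23); WM=21
i=12 t=22 v=2: → [21,30),[14,23); WM=22
i=13 t=24 v=2: → [21,30); WM=24; [14,23) fires=4
i=14 t=11 v=9: DROP (t<24-2); WM=24
i=15 t=23 v=3: → [21,30); WM=24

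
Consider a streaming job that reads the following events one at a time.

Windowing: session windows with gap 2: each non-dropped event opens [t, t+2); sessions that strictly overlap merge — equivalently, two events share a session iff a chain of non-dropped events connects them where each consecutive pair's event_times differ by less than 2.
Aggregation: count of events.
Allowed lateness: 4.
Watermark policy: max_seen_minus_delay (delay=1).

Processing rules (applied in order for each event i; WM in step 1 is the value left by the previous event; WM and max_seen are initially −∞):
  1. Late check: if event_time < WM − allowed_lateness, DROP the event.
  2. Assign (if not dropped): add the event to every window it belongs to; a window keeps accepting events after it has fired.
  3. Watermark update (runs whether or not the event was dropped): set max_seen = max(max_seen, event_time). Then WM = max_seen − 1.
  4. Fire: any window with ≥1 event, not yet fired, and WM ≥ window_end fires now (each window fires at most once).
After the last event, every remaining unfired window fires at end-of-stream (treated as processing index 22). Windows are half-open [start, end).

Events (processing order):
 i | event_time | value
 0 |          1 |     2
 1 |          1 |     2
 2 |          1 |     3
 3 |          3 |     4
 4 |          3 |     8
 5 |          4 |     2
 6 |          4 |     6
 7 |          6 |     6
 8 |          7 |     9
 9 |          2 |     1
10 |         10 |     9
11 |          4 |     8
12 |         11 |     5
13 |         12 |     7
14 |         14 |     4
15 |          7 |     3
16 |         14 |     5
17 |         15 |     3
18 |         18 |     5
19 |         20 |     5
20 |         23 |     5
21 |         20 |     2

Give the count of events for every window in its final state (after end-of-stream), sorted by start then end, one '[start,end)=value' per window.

i=0 t=1 v=2: → [1,3); WM=0
i=1 t=1 v=2: → [1,3); WM=0
i=2 t=1 v=3: → [1,3); WM=0
i=3 t=3 v=4: → [3,5); WM=2
i=4 t=3 v=8: → [3,5); WM=2
i=5 t=4 v=2: → [3,6); WM=3
i=6 t=4 v=6: → [3,6); WM=3
i=7 t=6 v=6: → [6,8); WM=5
i=8 t=7 v=9: → [6,9); WM=6
i=9 t=2 v=1: → [1,6); WM=6
i=10 t=10 v=9: → [10,12); WM=9
i=11 t=4 v=8: DROP (t<9-4); WM=9
i=12 t=11 v=5: → [10,13); WM=10
i=13 t=12 v=7: → [10,14); WM=11
i=14 t=14 v=4: → [14,16); WM=13
i=15 t=7 v=3: DROP (t<13-4); WM=13
i=16 t=14 v=5: → [14,16); WM=13
i=17 t=15 v=3: → [14,17); WM=14
i=18 t=18 v=5: → [18,20); WM=17
i=19 t=20 v=5: → [20,22); WM=19
i=20 t=23 v=5: → [23,25); WM=22
i=21 t=20 v=2: → [20,22); WM=22

[1,6)=8 [6,9)=2 [10,14)=3 [14,17)=3 [18,20)=1 [20,22)=2 [23,25)=1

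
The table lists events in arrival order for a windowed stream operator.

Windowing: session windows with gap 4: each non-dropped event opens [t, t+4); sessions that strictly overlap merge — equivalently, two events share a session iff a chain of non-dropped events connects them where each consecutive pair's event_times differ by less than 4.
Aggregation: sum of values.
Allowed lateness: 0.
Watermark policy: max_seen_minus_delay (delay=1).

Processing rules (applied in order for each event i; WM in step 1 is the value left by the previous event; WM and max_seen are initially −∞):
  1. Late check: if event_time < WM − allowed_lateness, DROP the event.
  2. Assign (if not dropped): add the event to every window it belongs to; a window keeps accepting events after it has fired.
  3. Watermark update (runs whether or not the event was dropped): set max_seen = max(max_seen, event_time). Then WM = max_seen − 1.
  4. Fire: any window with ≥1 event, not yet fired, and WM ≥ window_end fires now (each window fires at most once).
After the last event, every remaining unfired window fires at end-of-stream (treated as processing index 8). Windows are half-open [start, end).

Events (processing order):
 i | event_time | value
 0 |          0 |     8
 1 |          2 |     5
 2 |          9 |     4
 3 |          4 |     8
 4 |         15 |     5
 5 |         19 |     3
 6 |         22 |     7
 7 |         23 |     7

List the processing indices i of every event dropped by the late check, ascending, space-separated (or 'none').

3

i=0 t=0 v=8: → [0,4); WM=-1
i=1 t=2 v=5: → [0,6); WM=1
i=2 t=9 v=4: → [9,13); WM=8
i=3 t=4 v=8: DROP (t<8-0); WM=8
i=4 t=15 v=5: → [15,19); WM=14
i=5 t=19 v=3: → [19,23); WM=18
i=6 t=22 v=7: → [19,26); WM=21
i=7 t=23 v=7: → [19,27); WM=22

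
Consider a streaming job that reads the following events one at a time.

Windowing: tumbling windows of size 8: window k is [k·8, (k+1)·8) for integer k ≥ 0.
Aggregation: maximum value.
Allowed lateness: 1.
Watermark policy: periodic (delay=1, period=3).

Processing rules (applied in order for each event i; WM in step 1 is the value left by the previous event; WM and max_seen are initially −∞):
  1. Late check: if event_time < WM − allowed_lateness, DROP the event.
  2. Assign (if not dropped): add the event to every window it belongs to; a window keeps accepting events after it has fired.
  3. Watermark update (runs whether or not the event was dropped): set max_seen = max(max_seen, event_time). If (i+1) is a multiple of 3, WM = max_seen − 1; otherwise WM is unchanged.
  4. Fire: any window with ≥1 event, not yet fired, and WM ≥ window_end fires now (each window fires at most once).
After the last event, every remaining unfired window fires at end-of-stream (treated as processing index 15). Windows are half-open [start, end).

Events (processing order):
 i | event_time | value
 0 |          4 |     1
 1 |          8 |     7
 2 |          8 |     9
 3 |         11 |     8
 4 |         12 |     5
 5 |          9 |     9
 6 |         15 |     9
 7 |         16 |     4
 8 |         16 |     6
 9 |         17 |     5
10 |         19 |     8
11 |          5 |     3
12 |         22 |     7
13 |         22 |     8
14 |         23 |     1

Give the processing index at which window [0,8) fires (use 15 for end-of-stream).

i=0 t=4 v=1: → [0,8); WM=−∞
i=1 t=8 v=7: → [8,16); WM=−∞
i=2 t=8 v=9: → [8,16); WM=7
i=3 t=11 v=8: → [8,16); WM=7
i=4 t=12 v=5: → [8,16); WM=7
i=5 t=9 v=9: → [8,16); WM=11; [0,8) fires=1
i=6 t=15 v=9: → [8,16); WM=11
i=7 t=16 v=4: → [16,24); WM=11
i=8 t=16 v=6: → [16,24); WM=15
i=9 t=17 v=5: → [16,24); WM=15
i=10 t=19 v=8: → [16,24); WM=15
i=11 t=5 v=3: DROP (t<15-1); WM=18; [8,16) fires=9
i=12 t=22 v=7: → [16,24); WM=18
i=13 t=22 v=8: → [16,24); WM=18
i=14 t=23 v=1: → [16,24); WM=22

5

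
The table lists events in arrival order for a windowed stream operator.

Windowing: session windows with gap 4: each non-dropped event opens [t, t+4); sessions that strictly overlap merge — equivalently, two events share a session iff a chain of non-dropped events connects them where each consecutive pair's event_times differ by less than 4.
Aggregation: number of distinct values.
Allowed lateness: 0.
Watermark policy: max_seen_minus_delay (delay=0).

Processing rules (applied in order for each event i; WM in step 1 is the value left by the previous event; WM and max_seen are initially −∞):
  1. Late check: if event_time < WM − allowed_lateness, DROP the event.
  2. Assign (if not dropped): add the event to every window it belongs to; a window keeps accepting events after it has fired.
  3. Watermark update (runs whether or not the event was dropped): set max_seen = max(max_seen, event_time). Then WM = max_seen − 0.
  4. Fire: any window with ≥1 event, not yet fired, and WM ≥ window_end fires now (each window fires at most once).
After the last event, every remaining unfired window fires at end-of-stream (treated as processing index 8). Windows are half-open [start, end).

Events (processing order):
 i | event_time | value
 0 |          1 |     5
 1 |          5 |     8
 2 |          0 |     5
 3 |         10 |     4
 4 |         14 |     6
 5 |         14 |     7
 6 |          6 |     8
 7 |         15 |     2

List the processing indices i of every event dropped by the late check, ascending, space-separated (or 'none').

2 6

i=0 t=1 v=5: → [1,5); WM=1
i=1 t=5 v=8: → [5,9); WM=5
i=2 t=0 v=5: DROP (t<5-0); WM=5
i=3 t=10 v=4: → [10,14); WM=10
i=4 t=14 v=6: → [14,18); WM=14
i=5 t=14 v=7: → [14,18); WM=14
i=6 t=6 v=8: DROP (t<14-0); WM=14
i=7 t=15 v=2: → [14,19); WM=15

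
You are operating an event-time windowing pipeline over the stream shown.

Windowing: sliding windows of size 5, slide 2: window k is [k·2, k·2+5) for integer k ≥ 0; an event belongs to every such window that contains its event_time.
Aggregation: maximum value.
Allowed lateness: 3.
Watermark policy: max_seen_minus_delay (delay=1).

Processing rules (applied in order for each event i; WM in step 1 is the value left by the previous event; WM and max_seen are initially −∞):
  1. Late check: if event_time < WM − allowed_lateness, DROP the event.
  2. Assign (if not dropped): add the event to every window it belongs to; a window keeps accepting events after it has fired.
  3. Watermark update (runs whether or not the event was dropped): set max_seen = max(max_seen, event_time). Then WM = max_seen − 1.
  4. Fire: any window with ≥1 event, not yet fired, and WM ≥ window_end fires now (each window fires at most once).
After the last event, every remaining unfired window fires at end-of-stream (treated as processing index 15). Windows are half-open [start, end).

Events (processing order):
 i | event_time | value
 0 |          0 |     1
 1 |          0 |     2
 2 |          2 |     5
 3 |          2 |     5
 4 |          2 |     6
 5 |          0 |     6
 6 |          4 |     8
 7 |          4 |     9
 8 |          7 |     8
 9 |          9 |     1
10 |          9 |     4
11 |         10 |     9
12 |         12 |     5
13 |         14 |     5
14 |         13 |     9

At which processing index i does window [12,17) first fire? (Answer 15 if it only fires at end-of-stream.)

15

i=0 t=0 v=1: → [0,5); WM=-1
i=1 t=0 v=2: → [0,5); WM=-1
i=2 t=2 v=5: → [2,7),[0,5); WM=1
i=3 t=2 v=5: → [2,7),[0,5); WM=1
i=4 t=2 v=6: → [2,7),[0,5); WM=1
i=5 t=0 v=6: → [0,5); WM=1
i=6 t=4 v=8: → [4,9),[2,7),[0,5); WM=3
i=7 t=4 v=9: → [4,9),[2,7),[0,5); WM=3
i=8 t=7 v=8: → [6,11),[4,9); WM=6; [0,5) fires=9
i=9 t=9 v=1: → [8,13),[6,11); WM=8; [2,7) fires=9
i=10 t=9 v=4: → [8,13),[6,11); WM=8
i=11 t=10 v=9: → [10,15),[8,13),[6,11); WM=9; [4,9) fires=9
i=12 t=12 v=5: → [12,17),[10,15),[8,13); WM=11; [6,11) fires=9
i=13 t=14 v=5: → [14,19),[12,17),[10,15); WM=13; [8,13) fires=9
i=14 t=13 v=9: → [12,17),[10,15); WM=13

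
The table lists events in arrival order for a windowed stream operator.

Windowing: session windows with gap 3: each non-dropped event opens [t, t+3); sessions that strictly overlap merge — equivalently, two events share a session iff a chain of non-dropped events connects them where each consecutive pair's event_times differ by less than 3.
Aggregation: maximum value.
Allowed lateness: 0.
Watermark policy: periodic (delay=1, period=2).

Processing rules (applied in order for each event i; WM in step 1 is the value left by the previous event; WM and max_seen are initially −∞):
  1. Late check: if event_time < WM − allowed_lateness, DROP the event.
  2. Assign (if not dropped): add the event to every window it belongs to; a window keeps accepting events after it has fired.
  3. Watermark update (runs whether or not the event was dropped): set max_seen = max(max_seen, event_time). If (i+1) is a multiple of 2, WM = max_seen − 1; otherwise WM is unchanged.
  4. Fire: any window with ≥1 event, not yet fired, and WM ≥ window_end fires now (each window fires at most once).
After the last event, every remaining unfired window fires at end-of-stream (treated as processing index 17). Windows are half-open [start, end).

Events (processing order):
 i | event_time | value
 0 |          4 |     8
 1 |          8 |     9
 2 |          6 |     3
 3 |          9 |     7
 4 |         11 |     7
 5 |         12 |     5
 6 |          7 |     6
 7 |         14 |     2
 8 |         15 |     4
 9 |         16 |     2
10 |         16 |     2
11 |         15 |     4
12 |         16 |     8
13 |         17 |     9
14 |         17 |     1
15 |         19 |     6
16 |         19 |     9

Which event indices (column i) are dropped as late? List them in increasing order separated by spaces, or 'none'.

2 6

i=0 t=4 v=8: → [4,7); WM=−∞
i=1 t=8 v=9: → [8,11); WM=7
i=2 t=6 v=3: DROP (t<7-0); WM=7
i=3 t=9 v=7: → [8,12); WM=8
i=4 t=11 v=7: → [8,14); WM=8
i=5 t=12 v=5: → [8,15); WM=11
i=6 t=7 v=6: DROP (t<11-0); WM=11
i=7 t=14 v=2: → [8,17); WM=13
i=8 t=15 v=4: → [8,18); WM=13
i=9 t=16 v=2: → [8,19); WM=15
i=10 t=16 v=2: → [8,19); WM=15
i=11 t=15 v=4: → [8,19); WM=15
i=12 t=16 v=8: → [8,19); WM=15
i=13 t=17 v=9: → [8,20); WM=16
i=14 t=17 v=1: → [8,20); WM=16
i=15 t=19 v=6: → [8,22); WM=18
i=16 t=19 v=9: → [8,22); WM=18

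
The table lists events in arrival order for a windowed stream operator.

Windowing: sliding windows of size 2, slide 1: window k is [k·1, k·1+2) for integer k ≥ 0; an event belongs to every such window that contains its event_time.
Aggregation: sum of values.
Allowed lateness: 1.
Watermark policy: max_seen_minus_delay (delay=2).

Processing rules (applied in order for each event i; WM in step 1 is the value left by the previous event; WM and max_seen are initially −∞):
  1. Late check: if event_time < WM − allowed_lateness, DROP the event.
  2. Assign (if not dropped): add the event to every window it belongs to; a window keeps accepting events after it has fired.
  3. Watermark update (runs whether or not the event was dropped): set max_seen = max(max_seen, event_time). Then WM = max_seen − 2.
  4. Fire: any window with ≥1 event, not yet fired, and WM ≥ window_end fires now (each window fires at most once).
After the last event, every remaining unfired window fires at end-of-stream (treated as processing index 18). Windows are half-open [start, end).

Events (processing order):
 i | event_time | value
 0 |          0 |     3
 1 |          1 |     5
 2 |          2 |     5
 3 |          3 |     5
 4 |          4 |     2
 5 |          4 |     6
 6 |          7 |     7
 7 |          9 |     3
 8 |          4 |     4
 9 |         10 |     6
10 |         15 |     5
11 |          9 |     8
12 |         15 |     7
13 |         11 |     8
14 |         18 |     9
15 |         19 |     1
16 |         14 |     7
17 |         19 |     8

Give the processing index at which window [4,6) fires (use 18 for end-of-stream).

i=0 t=0 v=3: → [0,2); WM=-2
i=1 t=1 v=5: → [1,3),[0,2); WM=-1
i=2 t=2 v=5: → [2,4),[1,3); WM=0
i=3 t=3 v=5: → [3,5),[2,4); WM=1
i=4 t=4 v=2: → [4,6),[3,5); WM=2; [0,2) fires=8
i=5 t=4 v=6: → [4,6),[3,5); WM=2
i=6 t=7 v=7: → [7,9),[6,8); WM=5; [1,3) fires=10 [2,4) fires=10 [3,5) fires=13
i=7 t=9 v=3: → [9,11),[8,10); WM=7; [4,6) fires=8
i=8 t=4 v=4: DROP (t<7-1); WM=7
i=9 t=10 v=6: → [10,12),[9,11); WM=8; [6,8) fires=7
i=10 t=15 v=5: → [15,17),[14,16); WM=13; [7,9) fires=7 [8,10) fires=3 [9,11) fires=9 [10,12) fires=6
i=11 t=9 v=8: DROP (t<13-1); WM=13
i=12 t=15 v=7: → [15,17),[14,16); WM=13
i=13 t=11 v=8: DROP (t<13-1); WM=13
i=14 t=18 v=9: → [18,20),[17,19); WM=16; [14,16) fires=12
i=15 t=19 v=1: → [19,21),[18,20); WM=17; [15,17) fires=12
i=16 t=14 v=7: DROP (t<17-1); WM=17
i=17 t=19 v=8: → [19,21),[18,20); WM=17

7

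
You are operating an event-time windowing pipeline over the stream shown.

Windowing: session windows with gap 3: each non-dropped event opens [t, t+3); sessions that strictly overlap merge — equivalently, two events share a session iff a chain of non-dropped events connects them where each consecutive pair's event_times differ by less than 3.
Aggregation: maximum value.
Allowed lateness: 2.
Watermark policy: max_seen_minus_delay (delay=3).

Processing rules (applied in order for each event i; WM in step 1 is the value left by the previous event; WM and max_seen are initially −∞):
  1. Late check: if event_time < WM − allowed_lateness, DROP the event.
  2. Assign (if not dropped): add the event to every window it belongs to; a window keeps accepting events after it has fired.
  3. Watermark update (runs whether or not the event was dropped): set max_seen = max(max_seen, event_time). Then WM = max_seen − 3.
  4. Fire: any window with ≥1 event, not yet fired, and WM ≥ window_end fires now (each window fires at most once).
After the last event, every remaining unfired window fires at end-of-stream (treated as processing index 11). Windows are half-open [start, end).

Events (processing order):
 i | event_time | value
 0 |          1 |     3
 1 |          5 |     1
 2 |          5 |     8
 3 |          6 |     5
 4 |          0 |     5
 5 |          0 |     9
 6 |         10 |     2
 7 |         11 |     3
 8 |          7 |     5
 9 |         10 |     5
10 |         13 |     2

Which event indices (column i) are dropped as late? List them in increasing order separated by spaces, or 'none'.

i=0 t=1 v=3: → [1,4); WM=-2
i=1 t=5 v=1: → [5,8); WM=2
i=2 t=5 v=8: → [5,8); WM=2
i=3 t=6 v=5: → [5,9); WM=3
i=4 t=0 v=5: DROP (t<3-2); WM=3
i=5 t=0 v=9: DROP (t<3-2); WM=3
i=6 t=10 v=2: → [10,13); WM=7
i=7 t=11 v=3: → [10,14); WM=8
i=8 t=7 v=5: → [5,10); WM=8
i=9 t=10 v=5: → [10,14); WM=8
i=10 t=13 v=2: → [10,16); WM=10

4 5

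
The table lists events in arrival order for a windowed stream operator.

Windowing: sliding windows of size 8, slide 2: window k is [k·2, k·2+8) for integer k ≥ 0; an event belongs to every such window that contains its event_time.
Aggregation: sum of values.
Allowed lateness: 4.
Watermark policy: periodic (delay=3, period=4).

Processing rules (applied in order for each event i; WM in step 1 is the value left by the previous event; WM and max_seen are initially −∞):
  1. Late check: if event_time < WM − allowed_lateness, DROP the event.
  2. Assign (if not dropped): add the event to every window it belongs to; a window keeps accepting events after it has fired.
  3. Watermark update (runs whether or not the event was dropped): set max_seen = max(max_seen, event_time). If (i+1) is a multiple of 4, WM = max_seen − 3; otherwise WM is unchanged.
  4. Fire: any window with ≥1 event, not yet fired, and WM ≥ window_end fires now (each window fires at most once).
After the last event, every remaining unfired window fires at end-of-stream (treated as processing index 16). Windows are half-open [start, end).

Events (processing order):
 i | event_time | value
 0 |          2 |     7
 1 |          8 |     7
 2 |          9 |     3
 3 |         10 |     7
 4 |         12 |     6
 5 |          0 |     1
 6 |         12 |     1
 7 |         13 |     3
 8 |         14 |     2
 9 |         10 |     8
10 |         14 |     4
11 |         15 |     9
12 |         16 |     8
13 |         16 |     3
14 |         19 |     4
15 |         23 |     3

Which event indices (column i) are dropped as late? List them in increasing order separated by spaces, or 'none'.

5

i=0 t=2 v=7: → [2,10),[0,8); WM=−∞
i=1 t=8 v=7: → [8,16),[6,14),[4,12),[2,10); WM=−∞
i=2 t=9 v=3: → [8,16),[6,14),[4,12),[2,10); WM=−∞
i=3 t=10 v=7: → [10,18),[8,16),[6,14),[4,12); WM=7
i=4 t=12 v=6: → [12,20),[10,18),[8,16),[6,14); WM=7
i=5 t=0 v=1: DROP (t<7-4); WM=7
i=6 t=12 v=1: → [12,20),[10,18),[8,16),[6,14); WM=7
i=7 t=13 v=3: → [12,20),[10,18),[8,16),[6,14); WM=10; [0,8) fires=7 [2,10) fires=17
i=8 t=14 v=2: → [14,22),[12,20),[10,18),[8,16); WM=10
i=9 t=10 v=8: → [10,18),[8,16),[6,14),[4,12); WM=10
i=10 t=14 v=4: → [14,22),[12,20),[10,18),[8,16); WM=10
i=11 t=15 v=9: → [14,22),[12,20),[10,18),[8,16); WM=12; [4,12) fires=25
i=12 t=16 v=8: → [16,24),[14,22),[12,20),[10,18); WM=12
i=13 t=16 v=3: → [16,24),[14,22),[12,20),[10,18); WM=12
i=14 t=19 v=4: → [18,26),[16,24),[14,22),[12,20); WM=12
i=15 t=23 v=3: → [22,30),[20,28),[18,26),[16,24); WM=20; [6,14) fires=35 [8,16) fires=50 [10,18) fires=51 [12,20) fires=40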